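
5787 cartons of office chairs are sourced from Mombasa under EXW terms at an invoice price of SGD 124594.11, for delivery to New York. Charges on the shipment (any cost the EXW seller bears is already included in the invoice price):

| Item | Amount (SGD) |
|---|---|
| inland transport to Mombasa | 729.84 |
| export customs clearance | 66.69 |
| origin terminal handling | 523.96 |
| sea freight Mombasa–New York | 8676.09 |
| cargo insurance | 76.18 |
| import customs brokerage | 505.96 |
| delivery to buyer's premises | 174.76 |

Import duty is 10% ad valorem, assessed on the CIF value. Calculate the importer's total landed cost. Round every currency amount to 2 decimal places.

EXW: the seller makes goods available at their premises; the buyer bears all onward costs.
CIF value = EXW price + inland to port + export clearance + origin terminal + freight + insurance = 124594.11 + 729.84 + 66.69 + 523.96 + 8676.09 + 76.18 = 134666.87
Import duty = 134666.87 × 10% = 13466.69
Buyer bears: inland to port 729.84 + export clearance 66.69 + origin terminal 523.96 + freight 8676.09 + insurance 76.18 + brokerage 505.96 + delivery 174.76 + duty 13466.69 = 24220.17
Landed cost = invoice 124594.11 + 24220.17 = 148814.28

Total landed cost: SGD 148814.28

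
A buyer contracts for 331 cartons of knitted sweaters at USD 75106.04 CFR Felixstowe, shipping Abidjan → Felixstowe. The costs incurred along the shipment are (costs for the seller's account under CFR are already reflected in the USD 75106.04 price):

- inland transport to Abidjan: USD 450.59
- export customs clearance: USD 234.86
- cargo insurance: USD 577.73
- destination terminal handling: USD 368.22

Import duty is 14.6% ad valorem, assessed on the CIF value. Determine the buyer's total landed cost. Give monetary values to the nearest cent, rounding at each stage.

CFR: the seller pays costs through ocean freight to the destination port, but not insurance.
Already in the invoice (seller's account under CFR): inland to port, export clearance — exclude.
CIF value = CFR price + insurance = 75106.04 + 577.73 = 75683.77
Import duty = 75683.77 × 14.6% = 11049.83
Buyer bears: insurance 577.73 + destination terminal 368.22 + duty 11049.83 = 11995.78
Landed cost = invoice 75106.04 + 11995.78 = 87101.82

Total landed cost: USD 87101.82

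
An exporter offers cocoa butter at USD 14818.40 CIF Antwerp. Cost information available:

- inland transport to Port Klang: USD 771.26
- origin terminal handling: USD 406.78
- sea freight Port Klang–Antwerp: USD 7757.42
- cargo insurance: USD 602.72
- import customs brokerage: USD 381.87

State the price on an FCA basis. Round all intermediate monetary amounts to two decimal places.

FCA price: USD 6051.48

Not relevant to the conversion: inland to port — on the seller under both CIF and FCA; already in the CIF price and stays in the FCA price. brokerage — on the buyer under both terms; not part of either seller's price.
From CIF to FCA, the seller no longer bears: origin terminal, freight, insurance.
FCA price = 14818.40 − 406.78 − 7757.42 − 602.72 = 6051.48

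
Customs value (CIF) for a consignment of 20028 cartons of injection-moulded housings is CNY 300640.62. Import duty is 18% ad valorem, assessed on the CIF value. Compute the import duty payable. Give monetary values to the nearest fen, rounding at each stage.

Import duty: CNY 54115.31

Import duty = 300640.62 × 18% = 54115.31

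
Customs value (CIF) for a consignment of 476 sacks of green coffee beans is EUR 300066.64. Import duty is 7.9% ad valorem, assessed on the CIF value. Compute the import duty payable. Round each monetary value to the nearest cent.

Import duty = 300066.64 × 7.9% = 23705.26

Import duty: EUR 23705.26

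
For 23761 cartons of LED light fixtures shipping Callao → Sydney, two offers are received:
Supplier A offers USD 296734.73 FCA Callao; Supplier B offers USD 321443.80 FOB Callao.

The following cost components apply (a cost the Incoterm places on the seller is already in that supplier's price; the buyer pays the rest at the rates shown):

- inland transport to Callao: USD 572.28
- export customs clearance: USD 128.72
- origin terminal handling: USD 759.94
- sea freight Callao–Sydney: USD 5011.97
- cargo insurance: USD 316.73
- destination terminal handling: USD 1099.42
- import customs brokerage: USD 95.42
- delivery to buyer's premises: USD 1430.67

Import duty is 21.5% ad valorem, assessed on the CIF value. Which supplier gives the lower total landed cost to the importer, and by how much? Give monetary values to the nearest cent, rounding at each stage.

Supplier A (FCA):
CIF value = FCA price + origin terminal + freight + insurance = 296734.73 + 759.94 + 5011.97 + 316.73 = 302823.37
Import duty = 302823.37 × 21.5% = 65107.02
Buyer bears (A): 759.94 + 5011.97 + 316.73 + 1099.42 + 95.42 + 1430.67 = 8714.15
Landed cost (A) = invoice 296734.73 + 8714.15 + duty 65107.02 = 370555.90
Supplier B (FOB):
CIF value = FOB price + freight + insurance = 321443.80 + 5011.97 + 316.73 = 326772.50
Import duty = 326772.50 × 21.5% = 70256.09
Buyer bears (B): 5011.97 + 316.73 + 1099.42 + 95.42 + 1430.67 = 7954.21
Landed cost (B) = invoice 321443.80 + 7954.21 + duty 70256.09 = 399654.10
Difference = |370555.90 − 399654.10| = 29098.20

Supplier A is cheaper by USD 29098.20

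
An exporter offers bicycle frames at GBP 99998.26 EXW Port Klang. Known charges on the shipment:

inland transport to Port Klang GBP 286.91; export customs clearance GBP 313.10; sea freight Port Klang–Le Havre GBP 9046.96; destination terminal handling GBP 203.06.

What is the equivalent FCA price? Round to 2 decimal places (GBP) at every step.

FCA price: GBP 100598.27

Not relevant to the conversion: freight, destination terminal — on the buyer under both terms; not part of either seller's price.
From EXW to FCA, the seller additionally bears: inland to port, export clearance.
FCA price = 99998.26 + 286.91 + 313.10 = 100598.27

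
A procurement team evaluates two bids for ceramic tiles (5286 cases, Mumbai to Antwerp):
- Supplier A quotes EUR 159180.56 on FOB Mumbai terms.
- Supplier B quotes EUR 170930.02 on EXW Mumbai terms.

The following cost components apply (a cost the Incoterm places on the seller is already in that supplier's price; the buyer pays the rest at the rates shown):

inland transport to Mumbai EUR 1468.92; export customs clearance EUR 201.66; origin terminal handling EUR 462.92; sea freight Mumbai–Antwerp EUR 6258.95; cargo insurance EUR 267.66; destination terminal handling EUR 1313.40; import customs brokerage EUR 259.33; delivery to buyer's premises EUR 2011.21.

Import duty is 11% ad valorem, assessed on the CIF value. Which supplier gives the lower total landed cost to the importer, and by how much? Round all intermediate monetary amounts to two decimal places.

Supplier A (FOB):
CIF value = FOB price + freight + insurance = 159180.56 + 6258.95 + 267.66 = 165707.17
Import duty = 165707.17 × 11% = 18227.79
Buyer bears (A): 6258.95 + 267.66 + 1313.40 + 259.33 + 2011.21 = 10110.55
Landed cost (A) = invoice 159180.56 + 10110.55 + duty 18227.79 = 187518.90
Supplier B (EXW):
CIF value = EXW price + inland to port + export clearance + origin terminal + freight + insurance = 170930.02 + 1468.92 + 201.66 + 462.92 + 6258.95 + 267.66 = 179590.13
Import duty = 179590.13 × 11% = 19754.91
Buyer bears (B): 1468.92 + 201.66 + 462.92 + 6258.95 + 267.66 + 1313.40 + 259.33 + 2011.21 = 12244.05
Landed cost (B) = invoice 170930.02 + 12244.05 + duty 19754.91 = 202928.98
Difference = |187518.90 − 202928.98| = 15410.08

Supplier A is cheaper by EUR 15410.08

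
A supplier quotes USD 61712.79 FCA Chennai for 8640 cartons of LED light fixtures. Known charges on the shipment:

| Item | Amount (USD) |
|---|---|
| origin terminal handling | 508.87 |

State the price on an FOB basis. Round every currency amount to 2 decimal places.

FOB price: USD 62221.66

From FCA to FOB, the seller additionally bears: origin terminal.
FOB price = 61712.79 + 508.87 = 62221.66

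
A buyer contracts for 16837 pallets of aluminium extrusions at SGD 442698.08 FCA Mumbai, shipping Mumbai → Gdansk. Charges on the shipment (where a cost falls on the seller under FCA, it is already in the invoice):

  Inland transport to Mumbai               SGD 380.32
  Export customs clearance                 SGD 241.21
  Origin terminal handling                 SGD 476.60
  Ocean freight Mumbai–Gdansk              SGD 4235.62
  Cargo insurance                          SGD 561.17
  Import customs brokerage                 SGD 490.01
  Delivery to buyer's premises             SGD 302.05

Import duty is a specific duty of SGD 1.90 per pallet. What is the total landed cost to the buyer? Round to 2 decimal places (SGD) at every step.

FCA: the seller delivers export-cleared goods to the carrier; the buyer bears costs from that point.
Already in the invoice (seller's account under FCA): inland to port, export clearance — exclude.
CIF value = FCA price + origin terminal + freight + insurance = 442698.08 + 476.60 + 4235.62 + 561.17 = 447971.47
Import duty = 16837 × 1.90 = 31990.30
Buyer bears: origin terminal 476.60 + freight 4235.62 + insurance 561.17 + brokerage 490.01 + delivery 302.05 + duty 31990.30 = 38055.75
Landed cost = invoice 442698.08 + 38055.75 = 480753.83

Total landed cost: SGD 480753.83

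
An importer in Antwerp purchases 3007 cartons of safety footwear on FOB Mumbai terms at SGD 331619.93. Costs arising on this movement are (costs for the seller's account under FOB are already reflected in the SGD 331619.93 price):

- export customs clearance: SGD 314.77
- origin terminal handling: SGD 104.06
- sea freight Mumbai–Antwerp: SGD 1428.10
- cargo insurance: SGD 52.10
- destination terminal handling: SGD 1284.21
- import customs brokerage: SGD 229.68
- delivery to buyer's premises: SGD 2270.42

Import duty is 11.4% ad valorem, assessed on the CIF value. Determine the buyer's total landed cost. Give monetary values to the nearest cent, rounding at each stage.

Total landed cost: SGD 374857.85

FOB: the seller bears costs until goods are on board at the origin port; the buyer bears freight, insurance and all costs thereafter.
Already in the invoice (seller's account under FOB): export clearance, origin terminal — exclude.
CIF value = FOB price + freight + insurance = 331619.93 + 1428.10 + 52.10 = 333100.13
Import duty = 333100.13 × 11.4% = 37973.41
Buyer bears: freight 1428.10 + insurance 52.10 + destination terminal 1284.21 + brokerage 229.68 + delivery 2270.42 + duty 37973.41 = 43237.92
Landed cost = invoice 331619.93 + 43237.92 = 374857.85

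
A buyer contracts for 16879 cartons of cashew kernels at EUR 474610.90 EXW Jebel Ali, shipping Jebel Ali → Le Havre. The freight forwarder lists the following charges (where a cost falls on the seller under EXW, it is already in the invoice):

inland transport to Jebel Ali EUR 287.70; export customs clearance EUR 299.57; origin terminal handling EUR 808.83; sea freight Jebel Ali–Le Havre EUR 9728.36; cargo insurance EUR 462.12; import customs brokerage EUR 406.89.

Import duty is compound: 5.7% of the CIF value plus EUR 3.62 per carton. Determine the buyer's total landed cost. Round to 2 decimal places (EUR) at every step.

Total landed cost: EUR 575419.61

EXW: the seller makes goods available at their premises; the buyer bears all onward costs.
CIF value = EXW price + inland to port + export clearance + origin terminal + freight + insurance = 474610.90 + 287.70 + 299.57 + 808.83 + 9728.36 + 462.12 = 486197.48
Ad valorem component: 486197.48 × 5.7% = 27713.26
Specific component: 16879 × 3.62 = 61101.98
Import duty = 27713.26 + 61101.98 = 88815.24
Buyer bears: inland to port 287.70 + export clearance 299.57 + origin terminal 808.83 + freight 9728.36 + insurance 462.12 + brokerage 406.89 + duty 88815.24 = 100808.71
Landed cost = invoice 474610.90 + 100808.71 = 575419.61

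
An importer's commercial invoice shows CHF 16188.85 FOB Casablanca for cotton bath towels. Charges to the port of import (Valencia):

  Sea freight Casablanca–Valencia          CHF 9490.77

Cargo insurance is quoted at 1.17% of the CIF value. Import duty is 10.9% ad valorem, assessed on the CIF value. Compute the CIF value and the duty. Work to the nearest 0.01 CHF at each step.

CIF value: CHF 25983.63; import duty: CHF 2832.22

Let C be the CIF value. C = FOB price + freight + 1.17% × C
C − 1.17% × C = 16188.85 + 9490.77
0.9883 × C = 25679.62
C = 25679.62 / 0.9883 = 25983.63
Insurance premium = 1.17% × 25983.63 = 304.01
Import duty = 25983.63 × 10.9% = 2832.22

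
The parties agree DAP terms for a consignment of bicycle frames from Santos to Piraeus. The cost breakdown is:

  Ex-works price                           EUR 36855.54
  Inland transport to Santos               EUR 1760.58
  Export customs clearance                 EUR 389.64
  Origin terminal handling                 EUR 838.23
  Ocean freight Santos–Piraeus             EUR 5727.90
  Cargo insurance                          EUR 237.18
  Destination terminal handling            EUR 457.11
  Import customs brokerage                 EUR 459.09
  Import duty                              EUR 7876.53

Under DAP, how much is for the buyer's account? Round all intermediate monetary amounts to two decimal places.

Buyer's account: EUR 8335.62

DAP: the seller bears all costs to the named destination except import duty and clearance.
Seller's account: goods 36855.54 + inland to port 1760.58 + export clearance 389.64 + origin terminal 838.23 + freight 5727.90 + insurance 237.18 + destination terminal 457.11 = 46266.18
Buyer's account: brokerage 459.09 + duty 7876.53 = 8335.62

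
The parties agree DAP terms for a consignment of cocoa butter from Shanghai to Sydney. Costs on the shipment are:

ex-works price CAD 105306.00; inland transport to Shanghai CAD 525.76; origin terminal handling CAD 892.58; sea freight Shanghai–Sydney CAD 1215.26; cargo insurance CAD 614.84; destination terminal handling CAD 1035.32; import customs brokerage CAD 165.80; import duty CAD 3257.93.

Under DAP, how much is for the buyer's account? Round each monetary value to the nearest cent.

DAP: the seller bears all costs to the named destination except import duty and clearance.
Seller's account: goods 105306.00 + inland to port 525.76 + origin terminal 892.58 + freight 1215.26 + insurance 614.84 + destination terminal 1035.32 = 109589.76
Buyer's account: brokerage 165.80 + duty 3257.93 = 3423.73

Buyer's account: CAD 3423.73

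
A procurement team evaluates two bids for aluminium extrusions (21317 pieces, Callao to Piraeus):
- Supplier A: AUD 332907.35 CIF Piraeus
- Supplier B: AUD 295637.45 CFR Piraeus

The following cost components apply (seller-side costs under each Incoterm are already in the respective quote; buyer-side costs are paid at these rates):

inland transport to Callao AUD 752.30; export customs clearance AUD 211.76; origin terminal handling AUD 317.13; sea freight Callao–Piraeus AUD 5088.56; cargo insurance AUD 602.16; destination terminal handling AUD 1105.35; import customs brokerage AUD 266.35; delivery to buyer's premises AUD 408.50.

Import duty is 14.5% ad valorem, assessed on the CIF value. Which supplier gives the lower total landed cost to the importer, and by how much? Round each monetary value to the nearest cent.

Supplier A (CIF):
The CIF price already equals the CIF value: 332907.35
Import duty = 332907.35 × 14.5% = 48271.57
Buyer bears (A): 1105.35 + 266.35 + 408.50 = 1780.20
Landed cost (A) = invoice 332907.35 + 1780.20 + duty 48271.57 = 382959.12
Supplier B (CFR):
CIF value = CFR price + insurance = 295637.45 + 602.16 = 296239.61
Import duty = 296239.61 × 14.5% = 42954.74
Buyer bears (B): 602.16 + 1105.35 + 266.35 + 408.50 = 2382.36
Landed cost (B) = invoice 295637.45 + 2382.36 + duty 42954.74 = 340974.55
Difference = |382959.12 − 340974.55| = 41984.57

Supplier B is cheaper by AUD 41984.57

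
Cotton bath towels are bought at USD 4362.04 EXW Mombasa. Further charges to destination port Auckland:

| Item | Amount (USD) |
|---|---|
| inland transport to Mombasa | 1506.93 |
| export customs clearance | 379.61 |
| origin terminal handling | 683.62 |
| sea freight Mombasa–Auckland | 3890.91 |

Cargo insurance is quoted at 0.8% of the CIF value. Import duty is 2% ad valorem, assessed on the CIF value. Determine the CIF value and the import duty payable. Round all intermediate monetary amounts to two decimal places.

Let C be the CIF value. C = EXW price + pre-shipment costs + freight + 0.8% × C
C − 0.8% × C = 4362.04 + 1506.93 + 379.61 + 683.62 + 3890.91
0.992 × C = 10823.11
C = 10823.11 / 0.992 = 10910.39
Insurance premium = 0.8% × 10910.39 = 87.28
Import duty = 10910.39 × 2% = 218.21

CIF value: USD 10910.39; import duty: USD 218.21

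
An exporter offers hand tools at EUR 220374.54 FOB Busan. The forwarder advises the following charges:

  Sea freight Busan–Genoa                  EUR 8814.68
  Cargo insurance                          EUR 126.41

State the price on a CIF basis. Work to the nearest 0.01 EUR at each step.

From FOB to CIF, the seller additionally bears: freight, insurance.
CIF price = 220374.54 + 8814.68 + 126.41 = 229315.63

CIF price: EUR 229315.63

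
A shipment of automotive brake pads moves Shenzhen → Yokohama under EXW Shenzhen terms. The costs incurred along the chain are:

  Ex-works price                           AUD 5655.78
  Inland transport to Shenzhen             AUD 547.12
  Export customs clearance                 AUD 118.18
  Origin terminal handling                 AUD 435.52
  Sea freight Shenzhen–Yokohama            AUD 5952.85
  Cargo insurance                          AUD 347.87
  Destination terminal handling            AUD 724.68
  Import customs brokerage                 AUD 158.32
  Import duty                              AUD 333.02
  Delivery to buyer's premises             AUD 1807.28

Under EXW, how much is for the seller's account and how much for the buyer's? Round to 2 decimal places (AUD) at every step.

EXW: the seller makes goods available at their premises; the buyer bears all onward costs.
Seller's account: goods 5655.78 = 5655.78
Buyer's account: inland to port 547.12 + export clearance 118.18 + origin terminal 435.52 + freight 5952.85 + insurance 347.87 + destination terminal 724.68 + brokerage 158.32 + duty 333.02 + delivery 1807.28 = 10424.84

Seller: AUD 5655.78; buyer: AUD 10424.84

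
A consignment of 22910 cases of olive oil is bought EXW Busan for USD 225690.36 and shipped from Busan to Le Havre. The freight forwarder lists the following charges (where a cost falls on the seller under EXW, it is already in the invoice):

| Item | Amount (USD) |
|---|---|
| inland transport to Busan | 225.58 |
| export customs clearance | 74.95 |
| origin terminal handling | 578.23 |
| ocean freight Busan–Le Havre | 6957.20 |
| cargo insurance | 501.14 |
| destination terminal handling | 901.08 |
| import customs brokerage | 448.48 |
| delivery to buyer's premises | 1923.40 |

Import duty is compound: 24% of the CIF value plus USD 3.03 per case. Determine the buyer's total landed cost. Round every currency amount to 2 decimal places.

EXW: the seller makes goods available at their premises; the buyer bears all onward costs.
CIF value = EXW price + inland to port + export clearance + origin terminal + freight + insurance = 225690.36 + 225.58 + 74.95 + 578.23 + 6957.20 + 501.14 = 234027.46
Ad valorem component: 234027.46 × 24% = 56166.59
Specific component: 22910 × 3.03 = 69417.30
Import duty = 56166.59 + 69417.30 = 125583.89
Buyer bears: inland to port 225.58 + export clearance 74.95 + origin terminal 578.23 + freight 6957.20 + insurance 501.14 + destination terminal 901.08 + brokerage 448.48 + delivery 1923.40 + duty 125583.89 = 137193.95
Landed cost = invoice 225690.36 + 137193.95 = 362884.31

Total landed cost: USD 362884.31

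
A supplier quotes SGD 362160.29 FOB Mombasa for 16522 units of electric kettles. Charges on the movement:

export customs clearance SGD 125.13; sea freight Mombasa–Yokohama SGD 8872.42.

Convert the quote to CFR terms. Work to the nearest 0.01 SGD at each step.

Not relevant to the conversion: export clearance — on the seller under both FOB and CFR; already in the FOB price and stays in the CFR price.
From FOB to CFR, the seller additionally bears: freight.
CFR price = 362160.29 + 8872.42 = 371032.71

CFR price: SGD 371032.71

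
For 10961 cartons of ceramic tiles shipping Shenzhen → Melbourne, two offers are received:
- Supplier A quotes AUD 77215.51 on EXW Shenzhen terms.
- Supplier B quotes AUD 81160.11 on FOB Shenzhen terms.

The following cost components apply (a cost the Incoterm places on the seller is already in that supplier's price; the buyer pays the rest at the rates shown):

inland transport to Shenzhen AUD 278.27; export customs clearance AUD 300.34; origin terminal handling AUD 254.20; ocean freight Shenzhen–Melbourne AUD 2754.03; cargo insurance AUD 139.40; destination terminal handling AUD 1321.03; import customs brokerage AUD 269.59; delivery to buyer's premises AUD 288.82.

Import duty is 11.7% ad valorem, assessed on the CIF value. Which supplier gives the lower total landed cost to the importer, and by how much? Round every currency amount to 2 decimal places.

Supplier A (EXW):
CIF value = EXW price + inland to port + export clearance + origin terminal + freight + insurance = 77215.51 + 278.27 + 300.34 + 254.20 + 2754.03 + 139.40 = 80941.75
Import duty = 80941.75 × 11.7% = 9470.18
Buyer bears (A): 278.27 + 300.34 + 254.20 + 2754.03 + 139.40 + 1321.03 + 269.59 + 288.82 = 5605.68
Landed cost (A) = invoice 77215.51 + 5605.68 + duty 9470.18 = 92291.37
Supplier B (FOB):
CIF value = FOB price + freight + insurance = 81160.11 + 2754.03 + 139.40 = 84053.54
Import duty = 84053.54 × 11.7% = 9834.26
Buyer bears (B): 2754.03 + 139.40 + 1321.03 + 269.59 + 288.82 = 4772.87
Landed cost (B) = invoice 81160.11 + 4772.87 + duty 9834.26 = 95767.24
Difference = |92291.37 − 95767.24| = 3475.87

Supplier A is cheaper by AUD 3475.87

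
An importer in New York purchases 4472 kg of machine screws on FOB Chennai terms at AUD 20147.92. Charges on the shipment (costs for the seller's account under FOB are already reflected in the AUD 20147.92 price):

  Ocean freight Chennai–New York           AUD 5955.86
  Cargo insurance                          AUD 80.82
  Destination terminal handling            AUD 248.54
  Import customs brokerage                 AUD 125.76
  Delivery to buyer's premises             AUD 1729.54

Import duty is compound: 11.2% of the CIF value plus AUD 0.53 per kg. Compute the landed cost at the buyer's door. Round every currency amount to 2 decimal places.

FOB: the seller bears costs until goods are on board at the origin port; the buyer bears freight, insurance and all costs thereafter.
CIF value = FOB price + freight + insurance = 20147.92 + 5955.86 + 80.82 = 26184.60
Ad valorem component: 26184.60 × 11.2% = 2932.68
Specific component: 4472 × 0.53 = 2370.16
Import duty = 2932.68 + 2370.16 = 5302.84
Buyer bears: freight 5955.86 + insurance 80.82 + destination terminal 248.54 + brokerage 125.76 + delivery 1729.54 + duty 5302.84 = 13443.36
Landed cost = invoice 20147.92 + 13443.36 = 33591.28

Total landed cost: AUD 33591.28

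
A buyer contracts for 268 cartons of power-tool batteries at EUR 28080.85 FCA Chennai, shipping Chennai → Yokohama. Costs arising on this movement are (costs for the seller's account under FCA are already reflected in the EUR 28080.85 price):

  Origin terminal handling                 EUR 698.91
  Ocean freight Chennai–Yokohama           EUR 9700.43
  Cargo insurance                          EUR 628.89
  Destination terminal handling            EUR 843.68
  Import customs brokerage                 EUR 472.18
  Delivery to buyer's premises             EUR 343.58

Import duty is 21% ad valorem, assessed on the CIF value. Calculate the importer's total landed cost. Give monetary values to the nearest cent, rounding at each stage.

Total landed cost: EUR 48981.43

FCA: the seller delivers export-cleared goods to the carrier; the buyer bears costs from that point.
CIF value = FCA price + origin terminal + freight + insurance = 28080.85 + 698.91 + 9700.43 + 628.89 = 39109.08
Import duty = 39109.08 × 21% = 8212.91
Buyer bears: origin terminal 698.91 + freight 9700.43 + insurance 628.89 + destination terminal 843.68 + brokerage 472.18 + delivery 343.58 + duty 8212.91 = 20900.58
Landed cost = invoice 28080.85 + 20900.58 = 48981.43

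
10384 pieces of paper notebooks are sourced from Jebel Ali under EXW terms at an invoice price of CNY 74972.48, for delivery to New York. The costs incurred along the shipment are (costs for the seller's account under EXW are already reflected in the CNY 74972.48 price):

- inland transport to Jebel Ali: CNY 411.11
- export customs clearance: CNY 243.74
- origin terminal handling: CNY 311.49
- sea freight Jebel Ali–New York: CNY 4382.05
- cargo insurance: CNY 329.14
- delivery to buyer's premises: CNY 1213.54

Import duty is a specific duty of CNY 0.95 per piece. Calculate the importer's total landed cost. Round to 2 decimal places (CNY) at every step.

EXW: the seller makes goods available at their premises; the buyer bears all onward costs.
CIF value = EXW price + inland to port + export clearance + origin terminal + freight + insurance = 74972.48 + 411.11 + 243.74 + 311.49 + 4382.05 + 329.14 = 80650.01
Import duty = 10384 × 0.95 = 9864.80
Buyer bears: inland to port 411.11 + export clearance 243.74 + origin terminal 311.49 + freight 4382.05 + insurance 329.14 + delivery 1213.54 + duty 9864.80 = 16755.87
Landed cost = invoice 74972.48 + 16755.87 = 91728.35

Total landed cost: CNY 91728.35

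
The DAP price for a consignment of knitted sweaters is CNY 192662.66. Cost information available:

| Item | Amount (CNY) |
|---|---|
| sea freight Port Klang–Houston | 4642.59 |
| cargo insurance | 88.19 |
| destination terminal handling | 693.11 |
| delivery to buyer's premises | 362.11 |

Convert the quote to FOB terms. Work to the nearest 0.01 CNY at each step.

From DAP to FOB, the seller no longer bears: freight, insurance, destination terminal, delivery.
FOB price = 192662.66 − 4642.59 − 88.19 − 693.11 − 362.11 = 186876.66

FOB price: CNY 186876.66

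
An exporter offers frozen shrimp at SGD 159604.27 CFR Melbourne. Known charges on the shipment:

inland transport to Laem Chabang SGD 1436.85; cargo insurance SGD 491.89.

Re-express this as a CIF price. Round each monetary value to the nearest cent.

Not relevant to the conversion: inland to port — on the seller under both CFR and CIF; already in the CFR price and stays in the CIF price.
From CFR to CIF, the seller additionally bears: insurance.
CIF price = 159604.27 + 491.89 = 160096.16

CIF price: SGD 160096.16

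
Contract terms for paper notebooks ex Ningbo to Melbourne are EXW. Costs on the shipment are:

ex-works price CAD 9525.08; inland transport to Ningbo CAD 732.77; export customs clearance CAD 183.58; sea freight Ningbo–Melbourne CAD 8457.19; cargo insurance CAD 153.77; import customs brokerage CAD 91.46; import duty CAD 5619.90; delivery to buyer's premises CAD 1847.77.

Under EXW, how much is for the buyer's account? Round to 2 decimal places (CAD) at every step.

Buyer's account: CAD 17086.44

EXW: the seller makes goods available at their premises; the buyer bears all onward costs.
Seller's account: goods 9525.08 = 9525.08
Buyer's account: inland to port 732.77 + export clearance 183.58 + freight 8457.19 + insurance 153.77 + brokerage 91.46 + duty 5619.90 + delivery 1847.77 = 17086.44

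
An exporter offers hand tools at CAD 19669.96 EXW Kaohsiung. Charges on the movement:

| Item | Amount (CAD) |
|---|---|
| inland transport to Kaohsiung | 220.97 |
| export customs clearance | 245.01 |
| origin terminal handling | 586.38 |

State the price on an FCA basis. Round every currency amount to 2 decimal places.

FCA price: CAD 20135.94

Not relevant to the conversion: origin terminal — on the buyer under both terms; not part of either seller's price.
From EXW to FCA, the seller additionally bears: inland to port, export clearance.
FCA price = 19669.96 + 220.97 + 245.01 = 20135.94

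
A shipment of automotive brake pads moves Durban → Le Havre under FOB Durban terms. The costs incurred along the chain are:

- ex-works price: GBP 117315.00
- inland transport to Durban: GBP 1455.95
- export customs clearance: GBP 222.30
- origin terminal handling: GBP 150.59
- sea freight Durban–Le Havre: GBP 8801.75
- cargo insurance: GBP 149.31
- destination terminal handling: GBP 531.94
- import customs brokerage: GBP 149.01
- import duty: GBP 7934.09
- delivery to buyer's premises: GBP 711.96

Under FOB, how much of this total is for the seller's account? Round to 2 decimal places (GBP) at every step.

FOB: the seller bears costs until goods are on board at the origin port; the buyer bears freight, insurance and all costs thereafter.
Seller's account: goods 117315.00 + inland to port 1455.95 + export clearance 222.30 + origin terminal 150.59 = 119143.84
Buyer's account: freight 8801.75 + insurance 149.31 + destination terminal 531.94 + brokerage 149.01 + duty 7934.09 + delivery 711.96 = 18278.06

Seller's account: GBP 119143.84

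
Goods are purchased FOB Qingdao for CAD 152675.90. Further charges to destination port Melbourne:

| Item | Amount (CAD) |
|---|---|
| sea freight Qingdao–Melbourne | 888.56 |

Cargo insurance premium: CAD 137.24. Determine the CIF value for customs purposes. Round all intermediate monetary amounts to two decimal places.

CIF value: CAD 153701.70

CIF = FOB price + freight + insurance
CIF = 152675.90 + 888.56 + 137.24 = 153701.70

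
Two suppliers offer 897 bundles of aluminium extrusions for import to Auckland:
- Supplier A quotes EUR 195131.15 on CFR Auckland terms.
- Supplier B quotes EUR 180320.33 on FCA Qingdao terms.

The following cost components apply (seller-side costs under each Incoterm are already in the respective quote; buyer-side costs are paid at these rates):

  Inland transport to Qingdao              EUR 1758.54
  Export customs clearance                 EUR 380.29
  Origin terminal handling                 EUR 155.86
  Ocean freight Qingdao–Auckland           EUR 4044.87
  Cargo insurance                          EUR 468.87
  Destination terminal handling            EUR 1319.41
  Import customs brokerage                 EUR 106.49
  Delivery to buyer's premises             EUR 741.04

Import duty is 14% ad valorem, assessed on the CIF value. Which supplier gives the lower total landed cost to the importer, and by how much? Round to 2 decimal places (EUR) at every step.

Supplier B is cheaper by EUR 12095.50

Supplier A (CFR):
CIF value = CFR price + insurance = 195131.15 + 468.87 = 195600.02
Import duty = 195600.02 × 14% = 27384.00
Buyer bears (A): 468.87 + 1319.41 + 106.49 + 741.04 = 2635.81
Landed cost (A) = invoice 195131.15 + 2635.81 + duty 27384.00 = 225150.96
Supplier B (FCA):
CIF value = FCA price + origin terminal + freight + insurance = 180320.33 + 155.86 + 4044.87 + 468.87 = 184989.93
Import duty = 184989.93 × 14% = 25898.59
Buyer bears (B): 155.86 + 4044.87 + 468.87 + 1319.41 + 106.49 + 741.04 = 6836.54
Landed cost (B) = invoice 180320.33 + 6836.54 + duty 25898.59 = 213055.46
Difference = |225150.96 − 213055.46| = 12095.50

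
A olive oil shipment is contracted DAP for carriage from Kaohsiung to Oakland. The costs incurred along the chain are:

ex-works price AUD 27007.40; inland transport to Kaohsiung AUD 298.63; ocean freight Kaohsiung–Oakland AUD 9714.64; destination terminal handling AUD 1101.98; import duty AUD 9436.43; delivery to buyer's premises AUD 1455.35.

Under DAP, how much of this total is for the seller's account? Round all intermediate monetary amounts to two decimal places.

Seller's account: AUD 39578.00

DAP: the seller bears all costs to the named destination except import duty and clearance.
Seller's account: goods 27007.40 + inland to port 298.63 + freight 9714.64 + destination terminal 1101.98 + delivery 1455.35 = 39578.00
Buyer's account: duty 9436.43 = 9436.43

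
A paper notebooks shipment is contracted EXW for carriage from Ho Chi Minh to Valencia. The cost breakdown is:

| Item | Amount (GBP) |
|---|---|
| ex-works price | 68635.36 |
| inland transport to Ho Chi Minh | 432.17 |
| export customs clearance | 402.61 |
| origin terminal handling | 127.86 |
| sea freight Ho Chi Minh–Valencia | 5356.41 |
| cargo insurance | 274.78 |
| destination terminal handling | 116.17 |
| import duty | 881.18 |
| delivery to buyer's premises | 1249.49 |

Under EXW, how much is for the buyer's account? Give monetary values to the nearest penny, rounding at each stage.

Buyer's account: GBP 8840.67

EXW: the seller makes goods available at their premises; the buyer bears all onward costs.
Seller's account: goods 68635.36 = 68635.36
Buyer's account: inland to port 432.17 + export clearance 402.61 + origin terminal 127.86 + freight 5356.41 + insurance 274.78 + destination terminal 116.17 + duty 881.18 + delivery 1249.49 = 8840.67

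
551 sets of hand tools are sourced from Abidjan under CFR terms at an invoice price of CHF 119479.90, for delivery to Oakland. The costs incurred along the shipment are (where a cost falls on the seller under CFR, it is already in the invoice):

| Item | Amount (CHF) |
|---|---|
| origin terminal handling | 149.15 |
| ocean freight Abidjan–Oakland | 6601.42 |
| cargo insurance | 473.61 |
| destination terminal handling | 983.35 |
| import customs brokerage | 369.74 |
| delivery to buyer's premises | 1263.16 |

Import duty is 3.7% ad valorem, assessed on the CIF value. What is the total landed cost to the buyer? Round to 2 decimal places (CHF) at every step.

Total landed cost: CHF 127008.04

CFR: the seller pays costs through ocean freight to the destination port, but not insurance.
Already in the invoice (seller's account under CFR): origin terminal, freight — exclude.
CIF value = CFR price + insurance = 119479.90 + 473.61 = 119953.51
Import duty = 119953.51 × 3.7% = 4438.28
Buyer bears: insurance 473.61 + destination terminal 983.35 + brokerage 369.74 + delivery 1263.16 + duty 4438.28 = 7528.14
Landed cost = invoice 119479.90 + 7528.14 = 127008.04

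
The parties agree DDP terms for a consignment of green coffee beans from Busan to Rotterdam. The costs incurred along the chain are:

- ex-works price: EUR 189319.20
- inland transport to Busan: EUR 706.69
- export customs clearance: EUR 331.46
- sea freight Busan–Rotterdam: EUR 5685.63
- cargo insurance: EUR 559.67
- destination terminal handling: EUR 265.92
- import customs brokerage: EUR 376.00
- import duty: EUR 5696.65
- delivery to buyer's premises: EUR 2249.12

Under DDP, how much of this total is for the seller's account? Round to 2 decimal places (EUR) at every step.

DDP: the seller bears all costs including import duty.
Seller's account: goods 189319.20 + inland to port 706.69 + export clearance 331.46 + freight 5685.63 + insurance 559.67 + destination terminal 265.92 + brokerage 376.00 + duty 5696.65 + delivery 2249.12 = 205190.34
Buyer's account: 0.00

Seller's account: EUR 205190.34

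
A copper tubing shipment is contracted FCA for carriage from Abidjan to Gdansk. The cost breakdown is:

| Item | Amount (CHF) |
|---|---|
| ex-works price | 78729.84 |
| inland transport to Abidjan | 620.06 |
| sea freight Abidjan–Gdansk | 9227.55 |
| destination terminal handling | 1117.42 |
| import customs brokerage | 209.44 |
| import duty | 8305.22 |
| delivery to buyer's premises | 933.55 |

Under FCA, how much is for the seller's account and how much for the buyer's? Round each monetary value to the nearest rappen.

FCA: the seller delivers export-cleared goods to the carrier; the buyer bears costs from that point.
Seller's account: goods 78729.84 + inland to port 620.06 = 79349.90
Buyer's account: freight 9227.55 + destination terminal 1117.42 + brokerage 209.44 + duty 8305.22 + delivery 933.55 = 19793.18

Seller: CHF 79349.90; buyer: CHF 19793.18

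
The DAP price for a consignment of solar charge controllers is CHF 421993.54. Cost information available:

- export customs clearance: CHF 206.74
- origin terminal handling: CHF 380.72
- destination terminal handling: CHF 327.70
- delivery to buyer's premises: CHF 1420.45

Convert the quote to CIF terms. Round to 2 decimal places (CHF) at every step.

CIF price: CHF 420245.39

Not relevant to the conversion: export clearance, origin terminal — on the seller under both DAP and CIF; already in the DAP price and stays in the CIF price.
From DAP to CIF, the seller no longer bears: destination terminal, delivery.
CIF price = 421993.54 − 327.70 − 1420.45 = 420245.39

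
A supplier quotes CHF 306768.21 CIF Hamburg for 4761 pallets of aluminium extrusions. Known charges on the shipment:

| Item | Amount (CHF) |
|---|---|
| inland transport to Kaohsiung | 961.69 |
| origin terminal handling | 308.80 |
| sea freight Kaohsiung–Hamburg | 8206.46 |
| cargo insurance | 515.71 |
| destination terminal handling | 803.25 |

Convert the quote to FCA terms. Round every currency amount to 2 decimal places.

FCA price: CHF 297737.24

Not relevant to the conversion: inland to port — on the seller under both CIF and FCA; already in the CIF price and stays in the FCA price. destination terminal — on the buyer under both terms; not part of either seller's price.
From CIF to FCA, the seller no longer bears: origin terminal, freight, insurance.
FCA price = 306768.21 − 308.80 − 8206.46 − 515.71 = 297737.24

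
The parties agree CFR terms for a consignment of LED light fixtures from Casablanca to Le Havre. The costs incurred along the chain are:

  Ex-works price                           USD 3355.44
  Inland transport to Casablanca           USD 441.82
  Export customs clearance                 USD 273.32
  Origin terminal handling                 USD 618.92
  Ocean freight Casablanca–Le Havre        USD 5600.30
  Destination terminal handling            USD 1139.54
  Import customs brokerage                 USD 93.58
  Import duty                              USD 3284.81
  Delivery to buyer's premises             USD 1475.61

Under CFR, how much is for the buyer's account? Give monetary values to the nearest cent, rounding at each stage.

Buyer's account: USD 5993.54

CFR: the seller pays costs through ocean freight to the destination port, but not insurance.
Seller's account: goods 3355.44 + inland to port 441.82 + export clearance 273.32 + origin terminal 618.92 + freight 5600.30 = 10289.80
Buyer's account: destination terminal 1139.54 + brokerage 93.58 + duty 3284.81 + delivery 1475.61 = 5993.54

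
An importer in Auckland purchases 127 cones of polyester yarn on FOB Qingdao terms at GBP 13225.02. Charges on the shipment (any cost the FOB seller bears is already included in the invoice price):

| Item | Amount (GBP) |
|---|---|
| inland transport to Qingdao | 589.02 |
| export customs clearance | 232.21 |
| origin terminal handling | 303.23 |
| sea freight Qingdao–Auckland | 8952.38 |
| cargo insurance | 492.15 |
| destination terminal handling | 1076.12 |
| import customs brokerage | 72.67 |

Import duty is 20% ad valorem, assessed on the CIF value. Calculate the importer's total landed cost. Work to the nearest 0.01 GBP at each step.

FOB: the seller bears costs until goods are on board at the origin port; the buyer bears freight, insurance and all costs thereafter.
Already in the invoice (seller's account under FOB): inland to port, export clearance, origin terminal — exclude.
CIF value = FOB price + freight + insurance = 13225.02 + 8952.38 + 492.15 = 22669.55
Import duty = 22669.55 × 20% = 4533.91
Buyer bears: freight 8952.38 + insurance 492.15 + destination terminal 1076.12 + brokerage 72.67 + duty 4533.91 = 15127.23
Landed cost = invoice 13225.02 + 15127.23 = 28352.25

Total landed cost: GBP 28352.25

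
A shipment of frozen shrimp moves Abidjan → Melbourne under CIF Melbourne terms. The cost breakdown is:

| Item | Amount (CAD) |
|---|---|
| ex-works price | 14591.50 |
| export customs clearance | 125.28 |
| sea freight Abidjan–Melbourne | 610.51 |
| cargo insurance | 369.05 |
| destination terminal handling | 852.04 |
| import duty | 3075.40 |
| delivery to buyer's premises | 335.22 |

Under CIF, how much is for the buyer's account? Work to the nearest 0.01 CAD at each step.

CIF: the seller pays costs through ocean freight and marine insurance to the destination port.
Seller's account: goods 14591.50 + export clearance 125.28 + freight 610.51 + insurance 369.05 = 15696.34
Buyer's account: destination terminal 852.04 + duty 3075.40 + delivery 335.22 = 4262.66

Buyer's account: CAD 4262.66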